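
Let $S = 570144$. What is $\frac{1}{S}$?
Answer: $\frac{1}{570144} \approx 1.7539 \cdot 10^{-6}$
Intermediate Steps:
$\frac{1}{S} = \frac{1}{570144}$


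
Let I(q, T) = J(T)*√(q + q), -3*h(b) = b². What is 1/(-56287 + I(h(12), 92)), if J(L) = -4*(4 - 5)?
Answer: -56287/3168227905 - 16*I*√6/3168227905 ≈ -1.7766e-5 - 1.237e-8*I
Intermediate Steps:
J(L) = 4 (J(L) = -4*(-1) = 4)
h(b) = -b²/3
I(q, T) = 4*√2*√q (I(q, T) = 4*√(q + q) = 4*√(2*q) = 4*(√2*√q) = 4*√2*√q)
1/(-56287 + I(h(12), 92)) = 1/(-56287 + 4*√2*√(-⅓*12²)) = 1/(-56287 + 4*√2*√(-⅓*144)) = 1/(-56287 + 4*√2*√(-48)) = 1/(-56287 + 4*√2*(4*I*√3)) = 1/(-56287 + 16*I*√6)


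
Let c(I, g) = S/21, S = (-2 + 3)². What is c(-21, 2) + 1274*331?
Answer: 8855575/21 ≈ 4.2169e+5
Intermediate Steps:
S = 1 (S = 1² = 1)
c(I, g) = 1/21
c(-21, 2) + 1274*331 = 1/21 + 1274*331 = 1/21 + 421694 = 8855575/21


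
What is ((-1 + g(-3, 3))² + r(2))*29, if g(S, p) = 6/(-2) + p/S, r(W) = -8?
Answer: 493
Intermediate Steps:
g(S, p) = -3 + p/S (g(S, p) = 6*(-½) + p/S = -3 + p/S)
((-1 + g(-3, 3))² + r(2))*29 = ((-1 + (-3 + 3/(-3)))² - 8)*29 = ((-1 + (-3 + 3*(-⅓)))² - 8)*29 = ((-1 + (-3 - 1))² - 8)*29 = ((-1 - 4)² - 8)*29 = ((-5)² - 8)*29 = (25 - 8)*29 = 17*29 = 493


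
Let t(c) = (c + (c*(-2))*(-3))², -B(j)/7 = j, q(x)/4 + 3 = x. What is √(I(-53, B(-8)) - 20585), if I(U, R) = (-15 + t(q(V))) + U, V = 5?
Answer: I*√17517 ≈ 132.35*I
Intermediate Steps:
q(x) = -12 + 4*x
B(j) = -7*j
t(c) = 49*c² (t(c) = (c - 2*c*(-3))² = (c + 6*c)² = (7*c)² = 49*c²)
I(U, R) = 3121 + U (I(U, R) = (-15 + 49*(-12 + 4*5)²) + U = (-15 + 49*(-12 + 20)²) + U = (-15 + 49*8²) + U = (-15 + 49*64) + U = (-15 + 3136) + U = 3121 + U)
√(I(-53, B(-8)) - 20585) = √((3121 - 53) - 20585) = √(3068 - 20585) = √(-17517) = I*√17517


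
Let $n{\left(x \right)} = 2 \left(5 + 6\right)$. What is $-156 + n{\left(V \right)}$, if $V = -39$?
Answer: $-134$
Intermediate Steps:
$n{\left(x \right)} = 22$ ($n{\left(x \right)} = 2 \cdot 11 = 22$)
$-156 + n{\left(V \right)} = -156 + 22 = -134$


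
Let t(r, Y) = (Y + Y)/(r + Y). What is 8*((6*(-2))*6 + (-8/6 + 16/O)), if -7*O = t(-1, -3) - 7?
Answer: -13984/33 ≈ -423.76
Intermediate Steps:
t(r, Y) = 2*Y/(Y + r) (t(r, Y) = (2*Y)/(Y + r) = 2*Y/(Y + r))
O = 11/14 (O = -(2*(-3)/(-3 - 1) - 7)/7 = -(2*(-3)/(-4) - 7)/7 = -(2*(-3)*(-¼) - 7)/7 = -(3/2 - 7)/7 = -⅐*(-11/2) = 11/14 ≈ 0.78571)
8*((6*(-2))*6 + (-8/6 + 16/O)) = 8*((6*(-2))*6 + (-8/6 + 16/(11/14))) = 8*(-12*6 + (-8*⅙ + 16*(14/11))) = 8*(-72 + (-4/3 + 224/11)) = 8*(-72 + 628/33) = 8*(-1748/33) = -13984/33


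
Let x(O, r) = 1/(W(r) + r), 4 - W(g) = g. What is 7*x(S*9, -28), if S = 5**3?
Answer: 7/4 ≈ 1.7500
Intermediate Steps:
S = 125
W(g) = 4 - g
x(O, r) = 1/4 (x(O, r) = 1/((4 - r) + r) = 1/4)
7*x(S*9, -28) = 7*(1/4) = 7/4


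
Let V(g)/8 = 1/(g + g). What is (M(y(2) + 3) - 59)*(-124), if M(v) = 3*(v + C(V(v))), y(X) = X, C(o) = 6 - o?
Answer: 17608/5 ≈ 3521.6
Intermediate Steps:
V(g) = 4/g (V(g) = 8/(g + g) = 8/((2*g)) = 8*(1/(2*g)) = 4/g)
M(v) = 18 - 12/v + 3*v (M(v) = 3*(v + (6 - 4/v)) = 3*(6 + v - 4/v) = 18 - 12/v + 3*v)
(M(y(2) + 3) - 59)*(-124) = ((18 - 12/(2 + 3) + 3*(2 + 3)) - 59)*(-124) = ((18 - 12/5 + 3*5) - 59)*(-124) = ((18 - 12*⅕ + 15) - 59)*(-124) = ((18 - 12/5 + 15) - 59)*(-124) = (153/5 - 59)*(-124) = -142/5*(-124) = 17608/5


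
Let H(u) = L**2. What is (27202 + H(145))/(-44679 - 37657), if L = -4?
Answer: -439/1328 ≈ -0.33057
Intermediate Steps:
H(u) = 16 (H(u) = (-4)**2 = 16)
(27202 + H(145))/(-44679 - 37657) = (27202 + 16)/(-44679 - 37657) = 27218/(-82336) = 27218*(-1/82336) = -439/1328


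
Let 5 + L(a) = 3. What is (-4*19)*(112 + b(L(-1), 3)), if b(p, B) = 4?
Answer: -8816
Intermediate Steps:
L(a) = -2 (L(a) = -5 + 3 = -2)
(-4*19)*(112 + b(L(-1), 3)) = (-4*19)*(112 + 4) = -76*116 = -8816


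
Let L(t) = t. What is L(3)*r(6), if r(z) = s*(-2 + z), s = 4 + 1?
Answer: 60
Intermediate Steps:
s = 5
r(z) = -10 + 5*z (r(z) = 5*(-2 + z) = -10 + 5*z)
L(3)*r(6) = 3*(-10 + 5*6) = 3*(-10 + 30) = 3*20 = 60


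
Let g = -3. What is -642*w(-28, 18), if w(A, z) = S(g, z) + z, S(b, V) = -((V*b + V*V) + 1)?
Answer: 162426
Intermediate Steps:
S(b, V) = -1 - V**2 - V*b (S(b, V) = -((V*b + V**2) + 1) = -((V**2 + V*b) + 1) = -(1 + V**2 + V*b) = -1 - V**2 - V*b)
w(A, z) = -1 - z**2 + 4*z (w(A, z) = (-1 - z**2 - 1*z*(-3)) + z = (-1 - z**2 + 3*z) + z = -1 - z**2 + 4*z)
-642*w(-28, 18) = -642*(-1 - 1*18**2 + 4*18) = -642*(-1 - 1*324 + 72) = -642*(-1 - 324 + 72) = -642*(-253) = 162426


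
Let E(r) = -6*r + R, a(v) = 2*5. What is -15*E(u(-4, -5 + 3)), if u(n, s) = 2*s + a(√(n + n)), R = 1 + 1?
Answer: 510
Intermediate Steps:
a(v) = 10
R = 2
u(n, s) = 10 + 2*s (u(n, s) = 2*s + 10 = 10 + 2*s)
E(r) = 2 - 6*r (E(r) = -6*r + 2 = 2 - 6*r)
-15*E(u(-4, -5 + 3)) = -15*(2 - 6*(10 + 2*(-5 + 3))) = -15*(2 - 6*(10 + 2*(-2))) = -15*(2 - 6*(10 - 4)) = -15*(2 - 6*6) = -15*(2 - 36) = -15*(-34) = 510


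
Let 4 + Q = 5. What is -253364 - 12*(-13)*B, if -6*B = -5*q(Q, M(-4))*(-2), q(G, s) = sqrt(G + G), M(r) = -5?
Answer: -253364 - 260*sqrt(2) ≈ -2.5373e+5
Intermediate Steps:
Q = 1 (Q = -4 + 5 = 1)
q(G, s) = sqrt(2)*sqrt(G) (q(G, s) = sqrt(2*G) = sqrt(2)*sqrt(G))
B = -5*sqrt(2)/3 (B = -(-5*sqrt(2)*sqrt(1))*(-2)/6 = -(-5*sqrt(2))*(-2)/6 = -5*sqrt(2)/3 ≈ -2.3570)
-253364 - 12*(-13)*B = -253364 - 12*(-13)*(-5*sqrt(2)/3) = -253364 - (-156)*(-5*sqrt(2)/3) = -253364 - 260*sqrt(2)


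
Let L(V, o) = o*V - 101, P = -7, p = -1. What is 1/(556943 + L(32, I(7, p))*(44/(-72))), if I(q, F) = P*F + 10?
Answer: 18/10020101 ≈ 1.7964e-6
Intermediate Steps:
I(q, F) = 10 - 7*F (I(q, F) = -7*F + 10 = 10 - 7*F)
L(V, o) = -101 + V*o (L(V, o) = V*o - 101 = -101 + V*o)
1/(556943 + L(32, I(7, p))*(44/(-72))) = 1/(556943 + (-101 + 32*(10 - 7*(-1)))*(44/(-72))) = 1/(556943 + (-101 + 32*(10 + 7))*(44*(-1/72))) = 1/(556943 + (-101 + 32*17)*(-11/18)) = 1/(556943 + (-101 + 544)*(-11/18)) = 1/(556943 + 443*(-11/18)) = 1/(556943 - 4873/18) = 1/(10020101/18) = 18/10020101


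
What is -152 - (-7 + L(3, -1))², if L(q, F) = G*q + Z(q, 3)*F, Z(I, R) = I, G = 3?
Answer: -153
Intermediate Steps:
L(q, F) = 3*q + F*q (L(q, F) = 3*q + q*F = 3*q + F*q)
-152 - (-7 + L(3, -1))² = -152 - (-7 + 3*(3 - 1))² = -152 - (-7 + 3*2)² = -152 - (-7 + 6)² = -152 - 1*(-1)² = -152 - 1*1 = -152 - 1 = -153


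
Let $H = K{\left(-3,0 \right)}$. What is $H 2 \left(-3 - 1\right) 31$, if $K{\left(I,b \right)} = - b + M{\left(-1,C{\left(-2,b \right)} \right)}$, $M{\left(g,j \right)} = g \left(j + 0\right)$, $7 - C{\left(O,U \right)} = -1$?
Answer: $1984$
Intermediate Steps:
$C{\left(O,U \right)} = 8$ ($C{\left(O,U \right)} = 7 - -1 = 7 + 1 = 8$)
$M{\left(g,j \right)} = g j$
$K{\left(I,b \right)} = -8 - b$ ($K{\left(I,b \right)} = - b - 8 = -8 - b$)
$H = -8$ ($H = -8 - 0 = -8 + 0 = -8$)
$H 2 \left(-3 - 1\right) 31 = - 8 \cdot 2 \left(-3 - 1\right) 31 = - 8 \cdot 2 \left(-4\right) 31 = \left(-8\right) \left(-8\right) 31 = 64 \cdot 31 = 1984$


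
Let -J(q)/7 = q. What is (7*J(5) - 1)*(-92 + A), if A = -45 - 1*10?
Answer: 36162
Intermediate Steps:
J(q) = -7*q
A = -55 (A = -45 - 10 = -55)
(7*J(5) - 1)*(-92 + A) = (7*(-7*5) - 1)*(-92 - 55) = (7*(-35) - 1)*(-147) = (-245 - 1)*(-147) = -246*(-147) = 36162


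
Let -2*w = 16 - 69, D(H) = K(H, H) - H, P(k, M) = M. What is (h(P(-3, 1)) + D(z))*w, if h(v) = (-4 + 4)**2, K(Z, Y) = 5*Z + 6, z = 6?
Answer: 795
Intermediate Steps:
K(Z, Y) = 6 + 5*Z
h(v) = 0 (h(v) = 0**2 = 0)
D(H) = 6 + 4*H (D(H) = (6 + 5*H) - H = 6 + 4*H)
w = 53/2 (w = -(16 - 69)/2 = -1/2*(-53) = 53/2 ≈ 26.500)
(h(P(-3, 1)) + D(z))*w = (0 + (6 + 4*6))*(53/2) = (0 + (6 + 24))*(53/2) = (0 + 30)*(53/2) = 30*(53/2) = 795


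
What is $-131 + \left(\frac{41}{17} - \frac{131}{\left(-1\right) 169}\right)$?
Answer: $- \frac{367207}{2873} \approx -127.81$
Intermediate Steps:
$-131 + \left(\frac{41}{17} - \frac{131}{\left(-1\right) 169}\right) = -131 + \left(41 \cdot \frac{1}{17} - \frac{131}{-169}\right) = -131 + \left(\frac{41}{17} - - \frac{131}{169}\right) = -131 + \left(\frac{41}{17} + \frac{131}{169}\right) = -131 + \frac{9156}{2873} = - \frac{367207}{2873}$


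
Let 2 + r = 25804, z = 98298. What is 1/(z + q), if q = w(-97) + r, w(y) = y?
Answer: 1/124003 ≈ 8.0643e-6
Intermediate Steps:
r = 25802 (r = -2 + 25804 = 25802)
q = 25705 (q = -97 + 25802 = 25705)
1/(z + q) = 1/(98298 + 25705) = 1/124003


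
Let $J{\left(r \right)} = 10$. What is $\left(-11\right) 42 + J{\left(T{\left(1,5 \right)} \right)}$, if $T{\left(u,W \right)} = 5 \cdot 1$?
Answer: $-452$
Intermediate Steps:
$T{\left(u,W \right)} = 5$
$\left(-11\right) 42 + J{\left(T{\left(1,5 \right)} \right)} = \left(-11\right) 42 + 10 = -462 + 10 = -452$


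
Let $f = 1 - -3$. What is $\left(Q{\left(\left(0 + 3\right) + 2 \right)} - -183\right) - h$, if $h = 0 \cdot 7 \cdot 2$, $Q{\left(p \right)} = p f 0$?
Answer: $183$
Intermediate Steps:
$f = 4$ ($f = 1 + 3 = 4$)
$Q{\left(p \right)} = 0$ ($Q{\left(p \right)} = p 4 \cdot 0 = 4 p 0 = 0$)
$h = 0$ ($h = 0 \cdot 14 = 0$)
$\left(Q{\left(\left(0 + 3\right) + 2 \right)} - -183\right) - h = \left(0 - -183\right) - 0 = \left(0 + 183\right) + 0 = 183 + 0 = 183$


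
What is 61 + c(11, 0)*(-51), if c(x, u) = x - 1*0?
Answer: -500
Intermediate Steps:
c(x, u) = x (c(x, u) = x + 0 = x)
61 + c(11, 0)*(-51) = 61 + 11*(-51) = 61 - 561 = -500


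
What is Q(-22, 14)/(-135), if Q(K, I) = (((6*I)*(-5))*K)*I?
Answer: -8624/9 ≈ -958.22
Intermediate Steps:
Q(K, I) = -30*K*I² (Q(K, I) = ((-30*I)*K)*I = (-30*I*K)*I = -30*K*I²)
Q(-22, 14)/(-135) = -30*(-22)*14²/(-135) = -30*(-22)*196*(-1/135) = 129360*(-1/135) = -8624/9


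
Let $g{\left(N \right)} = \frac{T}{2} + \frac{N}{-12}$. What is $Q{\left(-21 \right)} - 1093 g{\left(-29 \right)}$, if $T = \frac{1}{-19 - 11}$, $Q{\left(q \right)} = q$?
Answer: $- \frac{13221}{5} \approx -2644.2$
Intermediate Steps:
$T = - \frac{1}{30}$ ($T = \frac{1}{-30} = - \frac{1}{30} \approx -0.033333$)
$g{\left(N \right)} = - \frac{1}{60} - \frac{N}{12}$ ($g{\left(N \right)} = - \frac{1}{30 \cdot 2} + \frac{N}{-12} = \left(- \frac{1}{30}\right) \frac{1}{2} + N \left(- \frac{1}{12}\right) = - \frac{1}{60} - \frac{N}{12}$)
$Q{\left(-21 \right)} - 1093 g{\left(-29 \right)} = -21 - 1093 \left(- \frac{1}{60} - - \frac{29}{12}\right) = -21 - 1093 \left(- \frac{1}{60} + \frac{29}{12}\right) = -21 - \frac{13116}{5} = - \frac{13221}{5}$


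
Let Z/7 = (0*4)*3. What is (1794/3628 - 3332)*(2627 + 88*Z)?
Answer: -15875883077/1814 ≈ -8.7519e+6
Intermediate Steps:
Z = 0 (Z = 7*((0*4)*3) = 7*(0*3) = 7*0 = 0)
(1794/3628 - 3332)*(2627 + 88*Z) = (1794/3628 - 3332)*(2627 + 88*0) = (1794*(1/3628) - 3332)*(2627 + 0) = (897/1814 - 3332)*2627 = -6043351/1814*2627 = -15875883077/1814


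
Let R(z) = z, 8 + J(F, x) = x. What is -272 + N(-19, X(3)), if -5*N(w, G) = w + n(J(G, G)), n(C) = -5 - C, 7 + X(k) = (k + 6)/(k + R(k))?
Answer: -2699/10 ≈ -269.90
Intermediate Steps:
J(F, x) = -8 + x
X(k) = -7 + (6 + k)/(2*k) (X(k) = -7 + (k + 6)/(k + k) = -7 + (6 + k)/((2*k)) = -7 + (6 + k)*(1/(2*k)) = -7 + (6 + k)/(2*k))
N(w, G) = -⅗ - w/5 + G/5 (N(w, G) = -(w + (-5 - (-8 + G)))/5 = -(w + (-5 + (8 - G)))/5 = -(w + (3 - G))/5 = -(3 + w - G)/5 = -⅗ - w/5 + G/5)
-272 + N(-19, X(3)) = -272 + (-⅗ - ⅕*(-19) + (-13/2 + 3/3)/5) = -272 + (-⅗ + 19/5 + (-13/2 + 3*(⅓))/5) = -272 + (-⅗ + 19/5 + (-13/2 + 1)/5) = -272 + (-⅗ + 19/5 + (⅕)*(-11/2)) = -272 + (-⅗ + 19/5 - 11/10) = -272 + 21/10 = -2699/10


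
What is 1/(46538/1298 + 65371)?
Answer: 649/42449048 ≈ 1.5289e-5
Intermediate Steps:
1/(46538/1298 + 65371) = 1/(46538*(1/1298) + 65371) = 1/(23269/649 + 65371) = 1/(42449048/649) = 649/42449048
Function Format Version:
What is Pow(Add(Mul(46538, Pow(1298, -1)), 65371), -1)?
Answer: Rational(649, 42449048) ≈ 1.5289e-5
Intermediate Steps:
Pow(Add(Mul(46538, Pow(1298, -1)), 65371), -1) = Pow(Add(Mul(46538, Rational(1, 1298)), 65371), -1) = Pow(Add(Rational(23269, 649), 65371), -1) = Pow(Rational(42449048, 649), -1) = Rational(649, 42449048)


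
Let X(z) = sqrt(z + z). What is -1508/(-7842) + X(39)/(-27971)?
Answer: 754/3921 - sqrt(78)/27971 ≈ 0.19198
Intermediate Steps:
X(z) = sqrt(2)*sqrt(z) (X(z) = sqrt(2*z) = sqrt(2)*sqrt(z))
-1508/(-7842) + X(39)/(-27971) = -1508/(-7842) + (sqrt(2)*sqrt(39))/(-27971) = -1508*(-1/7842) + sqrt(78)*(-1/27971) = 754/3921 - sqrt(78)/27971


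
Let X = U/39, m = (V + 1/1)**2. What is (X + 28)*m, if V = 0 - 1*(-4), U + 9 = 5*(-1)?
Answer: 26950/39 ≈ 691.03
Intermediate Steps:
U = -14 (U = -9 + 5*(-1) = -9 - 5 = -14)
V = 4 (V = 0 + 4 = 4)
m = 25 (m = (4 + 1/1)**2 = (4 + 1)**2 = 5**2 = 25)
X = -14/39 ≈ -0.35897
(X + 28)*m = (-14/39 + 28)*25 = (1078/39)*25 = 26950/39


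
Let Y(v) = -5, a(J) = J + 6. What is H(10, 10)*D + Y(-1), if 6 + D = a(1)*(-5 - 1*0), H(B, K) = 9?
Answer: -374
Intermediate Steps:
a(J) = 6 + J
D = -41 (D = -6 + (6 + 1)*(-5 - 1*0) = -6 + 7*(-5 + 0) = -6 + 7*(-5) = -6 - 35 = -41)
H(10, 10)*D + Y(-1) = 9*(-41) - 5 = -369 - 5 = -374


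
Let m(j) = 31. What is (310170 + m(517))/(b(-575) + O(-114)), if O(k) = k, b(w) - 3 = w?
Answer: -310201/686 ≈ -452.19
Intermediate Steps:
b(w) = 3 + w
(310170 + m(517))/(b(-575) + O(-114)) = (310170 + 31)/((3 - 575) - 114) = 310201/(-572 - 114) = 310201/(-686) = 310201*(-1/686) = -310201/686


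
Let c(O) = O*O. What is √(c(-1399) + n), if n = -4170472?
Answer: 3*I*√245919 ≈ 1487.7*I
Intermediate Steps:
c(O) = O²
√(c(-1399) + n) = √((-1399)² - 4170472) = √(1957201 - 4170472) = √(-2213271) = 3*I*√245919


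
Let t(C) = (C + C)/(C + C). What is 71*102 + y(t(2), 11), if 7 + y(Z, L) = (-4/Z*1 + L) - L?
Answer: 7231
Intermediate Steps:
t(C) = 1 (t(C) = (2*C)/((2*C)) = (2*C)*(1/(2*C)) = 1)
y(Z, L) = -7 - 4/Z (y(Z, L) = -7 + ((-4/Z*1 + L) - L) = -7 + ((-4/Z + L) - L) = -7 + ((L - 4/Z) - L) = -7 - 4/Z)
71*102 + y(t(2), 11) = 71*102 + (-7 - 4/1) = 7242 + (-7 - 4*1) = 7242 + (-7 - 4) = 7242 - 11 = 7231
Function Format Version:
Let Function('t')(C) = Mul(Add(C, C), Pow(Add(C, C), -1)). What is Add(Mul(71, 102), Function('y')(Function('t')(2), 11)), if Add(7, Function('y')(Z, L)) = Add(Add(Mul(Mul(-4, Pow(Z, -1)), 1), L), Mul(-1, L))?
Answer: 7231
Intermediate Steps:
Function('t')(C) = 1 (Function('t')(C) = Mul(Mul(2, C), Pow(Mul(2, C), -1)) = Mul(Mul(2, C), Mul(Rational(1, 2), Pow(C, -1))) = 1)
Function('y')(Z, L) = Add(-7, Mul(-4, Pow(Z, -1))) (Function('y')(Z, L) = Add(-7, Add(Add(Mul(Mul(-4, Pow(Z, -1)), 1), L), Mul(-1, L))) = Add(-7, Add(Add(Mul(-4, Pow(Z, -1)), L), Mul(-1, L))) = Add(-7, Add(Add(L, Mul(-4, Pow(Z, -1))), Mul(-1, L))) = Add(-7, Mul(-4, Pow(Z, -1))))
Add(Mul(71, 102), Function('y')(Function('t')(2), 11)) = Add(Mul(71, 102), Add(-7, Mul(-4, Pow(1, -1)))) = Add(7242, Add(-7, Mul(-4, 1))) = Add(7242, Add(-7, -4)) = Add(7242, -11) = 7231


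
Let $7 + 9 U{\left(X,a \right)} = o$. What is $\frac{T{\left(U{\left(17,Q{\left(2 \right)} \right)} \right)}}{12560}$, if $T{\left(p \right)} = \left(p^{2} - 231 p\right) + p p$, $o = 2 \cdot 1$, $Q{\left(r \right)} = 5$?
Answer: $\frac{2089}{203472} \approx 0.010267$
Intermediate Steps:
$o = 2$
$U{\left(X,a \right)} = - \frac{5}{9}$ ($U{\left(X,a \right)} = - \frac{7}{9} + \frac{1}{9} \cdot 2 = - \frac{7}{9} + \frac{2}{9} = - \frac{5}{9}$)
$T{\left(p \right)} = - 231 p + 2 p^{2}$ ($T{\left(p \right)} = \left(p^{2} - 231 p\right) + p^{2} = - 231 p + 2 p^{2}$)
$\frac{T{\left(U{\left(17,Q{\left(2 \right)} \right)} \right)}}{12560} = \frac{\left(- \frac{5}{9}\right) \left(-231 + 2 \left(- \frac{5}{9}\right)\right)}{12560} = - \frac{5 \left(-231 - \frac{10}{9}\right)}{9} \cdot \frac{1}{12560} = \left(- \frac{5}{9}\right) \left(- \frac{2089}{9}\right) \frac{1}{12560} = \frac{10445}{81} \cdot \frac{1}{12560} = \frac{2089}{203472}$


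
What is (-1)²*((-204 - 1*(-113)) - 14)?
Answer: -105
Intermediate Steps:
(-1)²*((-204 - 1*(-113)) - 14) = 1*((-204 + 113) - 14) = 1*(-91 - 14) = 1*(-105) = -105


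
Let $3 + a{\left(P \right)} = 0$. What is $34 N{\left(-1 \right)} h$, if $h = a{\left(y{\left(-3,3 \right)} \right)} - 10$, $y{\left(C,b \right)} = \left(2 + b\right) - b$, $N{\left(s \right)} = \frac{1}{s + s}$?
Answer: $221$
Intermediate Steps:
$N{\left(s \right)} = \frac{1}{2 s}$
$y{\left(C,b \right)} = 2$
$a{\left(P \right)} = -3$ ($a{\left(P \right)} = -3 + 0 = -3$)
$h = -13$ ($h = -3 - 10 = -13$)
$34 N{\left(-1 \right)} h = 34 \frac{1}{2 \left(-1\right)} \left(-13\right) = 34 \cdot \frac{1}{2} \left(-1\right) \left(-13\right) = 34 \left(- \frac{1}{2}\right) \left(-13\right) = \left(-17\right) \left(-13\right) = 221$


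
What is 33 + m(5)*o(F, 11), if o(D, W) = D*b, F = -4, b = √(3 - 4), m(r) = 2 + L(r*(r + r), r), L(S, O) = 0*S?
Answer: 33 - 8*I ≈ 33.0 - 8.0*I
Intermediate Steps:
L(S, O) = 0
m(r) = 2 (m(r) = 2 + 0 = 2)
b = I (b = √(-1) = I ≈ 1.0*I)
o(D, W) = I*D (o(D, W) = D*I = I*D)
33 + m(5)*o(F, 11) = 33 + 2*(I*(-4)) = 33 + 2*(-4*I) = 33 - 8*I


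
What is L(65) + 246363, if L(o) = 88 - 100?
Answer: 246351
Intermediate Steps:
L(o) = -12
L(65) + 246363 = -12 + 246363 = 246351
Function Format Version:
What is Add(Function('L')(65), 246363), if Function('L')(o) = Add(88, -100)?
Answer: 246351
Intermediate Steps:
Function('L')(o) = -12
Add(Function('L')(65), 246363) = Add(-12, 246363) = 246351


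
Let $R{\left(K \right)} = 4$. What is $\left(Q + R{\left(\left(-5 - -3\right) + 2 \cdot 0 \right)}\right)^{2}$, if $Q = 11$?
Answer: $225$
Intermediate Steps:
$\left(Q + R{\left(\left(-5 - -3\right) + 2 \cdot 0 \right)}\right)^{2} = \left(11 + 4\right)^{2} = 15^{2} = 225$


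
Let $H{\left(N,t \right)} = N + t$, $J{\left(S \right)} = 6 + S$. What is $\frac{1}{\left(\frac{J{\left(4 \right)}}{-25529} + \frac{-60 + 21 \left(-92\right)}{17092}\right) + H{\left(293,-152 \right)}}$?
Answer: $\frac{109085417}{15368287625} \approx 0.0070981$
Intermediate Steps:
$\frac{1}{\left(\frac{J{\left(4 \right)}}{-25529} + \frac{-60 + 21 \left(-92\right)}{17092}\right) + H{\left(293,-152 \right)}} = \frac{1}{\left(\frac{6 + 4}{-25529} + \frac{-60 + 21 \left(-92\right)}{17092}\right) + \left(293 - 152\right)} = \frac{1}{\left(10 \left(- \frac{1}{25529}\right) + \left(-60 - 1932\right) \frac{1}{17092}\right) + 141} = \frac{1}{\left(- \frac{10}{25529} - \frac{498}{4273}\right) + 141} = \frac{1}{- \frac{12756172}{109085417} + 141} = \frac{1}{\frac{15368287625}{109085417}} = \frac{109085417}{15368287625}$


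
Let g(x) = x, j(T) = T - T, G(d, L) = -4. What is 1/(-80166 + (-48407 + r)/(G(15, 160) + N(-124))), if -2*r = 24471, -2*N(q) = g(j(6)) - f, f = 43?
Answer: -7/585419 ≈ -1.1957e-5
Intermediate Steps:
j(T) = 0
N(q) = 43/2 (N(q) = -(0 - 1*43)/2 = -(0 - 43)/2 = -½*(-43) = 43/2)
r = -24471/2 (r = -½*24471 = -24471/2 ≈ -12236.)
1/(-80166 + (-48407 + r)/(G(15, 160) + N(-124))) = 1/(-80166 + (-48407 - 24471/2)/(-4 + 43/2)) = 1/(-80166 - 121285/(2*35/2)) = 1/(-80166 - 121285/2*2/35) = 1/(-80166 - 24257/7) = 1/(-585419/7) = -7/585419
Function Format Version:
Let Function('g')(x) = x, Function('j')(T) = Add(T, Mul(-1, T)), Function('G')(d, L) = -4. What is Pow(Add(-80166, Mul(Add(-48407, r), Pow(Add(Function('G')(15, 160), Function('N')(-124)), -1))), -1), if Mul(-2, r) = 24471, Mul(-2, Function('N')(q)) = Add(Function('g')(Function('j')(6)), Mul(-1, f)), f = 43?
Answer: Rational(-7, 585419) ≈ -1.1957e-5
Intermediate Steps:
Function('j')(T) = 0
Function('N')(q) = Rational(43, 2) (Function('N')(q) = Mul(Rational(-1, 2), Add(0, Mul(-1, 43))) = Mul(Rational(-1, 2), Add(0, -43)) = Mul(Rational(-1, 2), -43) = Rational(43, 2))
r = Rational(-24471, 2) (r = Mul(Rational(-1, 2), 24471) = Rational(-24471, 2) ≈ -12236.)
Pow(Add(-80166, Mul(Add(-48407, r), Pow(Add(Function('G')(15, 160), Function('N')(-124)), -1))), -1) = Pow(Add(-80166, Mul(Add(-48407, Rational(-24471, 2)), Pow(Add(-4, Rational(43, 2)), -1))), -1) = Pow(Add(-80166, Mul(Rational(-121285, 2), Pow(Rational(35, 2), -1))), -1) = Pow(Add(-80166, Mul(Rational(-121285, 2), Rational(2, 35))), -1) = Pow(Add(-80166, Rational(-24257, 7)), -1) = Pow(Rational(-585419, 7), -1) = Rational(-7, 585419)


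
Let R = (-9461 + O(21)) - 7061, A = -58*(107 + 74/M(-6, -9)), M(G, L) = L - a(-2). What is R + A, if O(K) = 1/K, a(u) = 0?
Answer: -1401817/63 ≈ -22251.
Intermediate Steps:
M(G, L) = L (M(G, L) = L - 1*0 = L + 0 = L)
A = -51562/9 (A = -58*(107 + 74/(-9)) = -58*(107 + 74*(-⅑)) = -58*(107 - 74/9) = -58*889/9 = -51562/9 ≈ -5729.1)
R = -346961/21 (R = (-9461 + 1/21) - 7061 = -198680/21 - 7061 = -346961/21 ≈ -16522.)
R + A = -346961/21 - 51562/9 = -1401817/63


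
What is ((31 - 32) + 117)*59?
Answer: 6844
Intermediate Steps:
((31 - 32) + 117)*59 = (-1 + 117)*59 = 116*59 = 6844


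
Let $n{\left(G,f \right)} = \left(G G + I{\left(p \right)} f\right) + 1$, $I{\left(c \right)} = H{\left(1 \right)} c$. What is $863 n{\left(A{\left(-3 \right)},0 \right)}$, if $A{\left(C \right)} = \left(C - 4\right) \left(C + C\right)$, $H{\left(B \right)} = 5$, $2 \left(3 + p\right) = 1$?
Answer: $1523195$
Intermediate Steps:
$p = - \frac{5}{2}$ ($p = -3 + \frac{1}{2} \cdot 1 = -3 + \frac{1}{2} = - \frac{5}{2} \approx -2.5$)
$I{\left(c \right)} = 5 c$
$A{\left(C \right)} = 2 C \left(-4 + C\right)$ ($A{\left(C \right)} = \left(-4 + C\right) 2 C = 2 C \left(-4 + C\right)$)
$n{\left(G,f \right)} = 1 + G^{2} - \frac{25 f}{2}$ ($n{\left(G,f \right)} = \left(G G + 5 \left(- \frac{5}{2}\right) f\right) + 1 = \left(G^{2} - \frac{25 f}{2}\right) + 1 = 1 + G^{2} - \frac{25 f}{2}$)
$863 n{\left(A{\left(-3 \right)},0 \right)} = 863 \left(1 + \left(2 \left(-3\right) \left(-4 - 3\right)\right)^{2} - 0\right) = 863 \left(1 + \left(2 \left(-3\right) \left(-7\right)\right)^{2} + 0\right) = 863 \left(1 + 42^{2} + 0\right) = 863 \left(1 + 1764 + 0\right) = 863 \cdot 1765 = 1523195$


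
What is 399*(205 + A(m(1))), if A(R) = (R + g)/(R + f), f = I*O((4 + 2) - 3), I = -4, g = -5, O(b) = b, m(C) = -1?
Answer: 1065729/13 ≈ 81979.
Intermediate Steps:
f = -12 (f = -4*((4 + 2) - 3) = -4*(6 - 3) = -4*3 = -12)
A(R) = (-5 + R)/(-12 + R) (A(R) = (R - 5)/(R - 12) = (-5 + R)/(-12 + R))
399*(205 + A(m(1))) = 399*(205 + (-5 - 1)/(-12 - 1)) = 399*(205 - 6/(-13)) = 399*(205 - 1/13*(-6)) = 399*(205 + 6/13) = 399*(2671/13) = 1065729/13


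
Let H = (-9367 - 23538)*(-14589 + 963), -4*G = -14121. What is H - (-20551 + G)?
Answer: 1793522203/4 ≈ 4.4838e+8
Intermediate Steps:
G = 14121/4 (G = -¼*(-14121) = 14121/4 ≈ 3530.3)
H = 448363530 (H = -32905*(-13626) = 448363530)
H - (-20551 + G) = 448363530 - (-20551 + 14121/4) = 448363530 - 1*(-68083/4) = 448363530 + 68083/4 = 1793522203/4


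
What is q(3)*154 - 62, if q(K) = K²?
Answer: 1324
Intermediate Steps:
q(3)*154 - 62 = 3²*154 - 62 = 9*154 - 62 = 1386 - 62 = 1324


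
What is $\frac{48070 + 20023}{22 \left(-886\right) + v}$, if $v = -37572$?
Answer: $- \frac{68093}{57064} \approx -1.1933$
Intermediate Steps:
$\frac{48070 + 20023}{22 \left(-886\right) + v} = \frac{48070 + 20023}{22 \left(-886\right) - 37572} = \frac{68093}{-19492 - 37572} = \frac{68093}{-57064} = 68093 \left(- \frac{1}{57064}\right) = - \frac{68093}{57064}$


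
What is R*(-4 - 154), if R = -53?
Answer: 8374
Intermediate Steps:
R*(-4 - 154) = -53*(-4 - 154) = -53*(-158) = 8374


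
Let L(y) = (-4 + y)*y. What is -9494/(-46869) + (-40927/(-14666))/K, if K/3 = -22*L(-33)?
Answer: 3739598722927/18464421813948 ≈ 0.20253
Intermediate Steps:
L(y) = y*(-4 + y)
K = -80586 (K = 3*(-(-726)*(-4 - 33)) = 3*(-(-726)*(-37)) = 3*(-22*1221) = 3*(-26862) = -80586)
-9494/(-46869) + (-40927/(-14666))/K = -9494/(-46869) - 40927/(-14666)/(-80586) = -9494*(-1/46869) - 40927*(-1/14666)*(-1/80586) = 9494/46869 + (40927/14666)*(-1/80586) = 9494/46869 - 40927/1181874276 = 3739598722927/18464421813948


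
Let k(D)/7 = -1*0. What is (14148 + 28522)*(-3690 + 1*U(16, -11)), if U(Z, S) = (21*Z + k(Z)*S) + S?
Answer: -143584550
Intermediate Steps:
k(D) = 0 (k(D) = 7*(-1*0) = 7*0 = 0)
U(Z, S) = S + 21*Z (U(Z, S) = (21*Z + 0*S) + S = (21*Z + 0) + S = 21*Z + S = S + 21*Z)
(14148 + 28522)*(-3690 + 1*U(16, -11)) = (14148 + 28522)*(-3690 + 1*(-11 + 21*16)) = 42670*(-3690 + 1*(-11 + 336)) = 42670*(-3690 + 1*325) = 42670*(-3690 + 325) = 42670*(-3365) = -143584550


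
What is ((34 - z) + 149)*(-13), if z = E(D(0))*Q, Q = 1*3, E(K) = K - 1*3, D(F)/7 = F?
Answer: -2496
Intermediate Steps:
D(F) = 7*F
E(K) = -3 + K (E(K) = K - 3 = -3 + K)
Q = 3
z = -9 (z = (-3 + 7*0)*3 = (-3 + 0)*3 = -3*3 = -9)
((34 - z) + 149)*(-13) = ((34 - 1*(-9)) + 149)*(-13) = ((34 + 9) + 149)*(-13) = (43 + 149)*(-13) = 192*(-13) = -2496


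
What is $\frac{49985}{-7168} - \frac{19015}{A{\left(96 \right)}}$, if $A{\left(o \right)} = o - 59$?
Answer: $- \frac{138148965}{265216} \approx -520.89$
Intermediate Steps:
$A{\left(o \right)} = -59 + o$
$\frac{49985}{-7168} - \frac{19015}{A{\left(96 \right)}} = \frac{49985}{-7168} - \frac{19015}{-59 + 96} = 49985 \left(- \frac{1}{7168}\right) - \frac{19015}{37} = - \frac{49985}{7168} - \frac{19015}{37} = - \frac{138148965}{265216}$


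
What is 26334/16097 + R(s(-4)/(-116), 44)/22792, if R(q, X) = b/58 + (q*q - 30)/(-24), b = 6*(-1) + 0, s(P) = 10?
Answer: 4405418403389/2692786516224 ≈ 1.6360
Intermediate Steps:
b = -6 (b = -6 + 0 = -6)
R(q, X) = 133/116 - q**2/24 (R(q, X) = -6/58 + (q*q - 30)/(-24) = -6*1/58 + (q**2 - 30)*(-1/24) = -3/29 + (-30 + q**2)*(-1/24) = -3/29 + (5/4 - q**2/24) = 133/116 - q**2/24)
26334/16097 + R(s(-4)/(-116), 44)/22792 = 26334/16097 + (133/116 - (10/(-116))**2/24)/22792 = 26334*(1/16097) + (133/116 - (10*(-1/116))**2/24)*(1/22792) = 26334/16097 + (133/116 - (-5/58)**2/24)*(1/22792) = 26334/16097 + (133/116 - 1/24*25/3364)*(1/22792) = 26334/16097 + (133/116 - 25/80736)*(1/22792) = 26334/16097 + (92543/80736)*(1/22792) = 26334/16097 + 8413/167284992 = 4405418403389/2692786516224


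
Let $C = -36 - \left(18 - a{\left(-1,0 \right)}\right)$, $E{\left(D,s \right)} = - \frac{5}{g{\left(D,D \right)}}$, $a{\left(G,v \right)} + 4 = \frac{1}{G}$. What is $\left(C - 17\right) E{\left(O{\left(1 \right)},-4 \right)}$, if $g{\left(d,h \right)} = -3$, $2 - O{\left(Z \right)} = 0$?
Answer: $- \frac{380}{3} \approx -126.67$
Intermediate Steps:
$O{\left(Z \right)} = 2$ ($O{\left(Z \right)} = 2 - 0 = 2 + 0 = 2$)
$a{\left(G,v \right)} = -4 + \frac{1}{G}$
$E{\left(D,s \right)} = \frac{5}{3}$ ($E{\left(D,s \right)} = - \frac{5}{-3} = \left(-5\right) \left(- \frac{1}{3}\right) = \frac{5}{3}$)
$C = -59$ ($C = -36 - \left(18 - \left(-4 + \frac{1}{-1}\right)\right) = -36 - \left(18 - \left(-4 - 1\right)\right) = -36 - \left(18 - -5\right) = -36 - \left(18 + 5\right) = -36 - 23 = -59$)
$\left(C - 17\right) E{\left(O{\left(1 \right)},-4 \right)} = \left(-59 - 17\right) \frac{5}{3} = \left(-76\right) \frac{5}{3} = - \frac{380}{3}$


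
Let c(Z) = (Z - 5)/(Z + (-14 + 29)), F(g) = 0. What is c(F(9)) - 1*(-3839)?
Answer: 11516/3 ≈ 3838.7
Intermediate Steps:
c(Z) = (-5 + Z)/(15 + Z) (c(Z) = (-5 + Z)/(Z + 15) = (-5 + Z)/(15 + Z))
c(F(9)) - 1*(-3839) = (-5 + 0)/(15 + 0) - 1*(-3839) = -5/15 + 3839 = (1/15)*(-5) + 3839 = -⅓ + 3839 = 11516/3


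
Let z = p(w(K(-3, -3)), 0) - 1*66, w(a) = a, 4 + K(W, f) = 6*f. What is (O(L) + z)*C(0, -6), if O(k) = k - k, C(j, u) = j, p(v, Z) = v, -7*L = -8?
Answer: 0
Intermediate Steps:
L = 8/7 (L = -1/7*(-8) = 8/7 ≈ 1.1429)
K(W, f) = -4 + 6*f
O(k) = 0
z = -88 (z = (-4 + 6*(-3)) - 1*66 = (-4 - 18) - 66 = -22 - 66 = -88)
(O(L) + z)*C(0, -6) = (0 - 88)*0 = -88*0 = 0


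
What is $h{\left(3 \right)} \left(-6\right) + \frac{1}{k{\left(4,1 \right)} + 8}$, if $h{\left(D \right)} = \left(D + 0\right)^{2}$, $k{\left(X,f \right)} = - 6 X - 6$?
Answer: $- \frac{1189}{22} \approx -54.045$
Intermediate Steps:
$k{\left(X,f \right)} = -6 - 6 X$
$h{\left(D \right)} = D^{2}$
$h{\left(3 \right)} \left(-6\right) + \frac{1}{k{\left(4,1 \right)} + 8} = 3^{2} \left(-6\right) + \frac{1}{\left(-6 - 24\right) + 8} = 9 \left(-6\right) + \frac{1}{\left(-6 - 24\right) + 8} = -54 + \frac{1}{-30 + 8} = -54 + \frac{1}{-22} = -54 - \frac{1}{22} = - \frac{1189}{22}$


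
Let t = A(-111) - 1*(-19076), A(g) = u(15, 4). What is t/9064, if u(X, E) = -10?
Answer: 9533/4532 ≈ 2.1035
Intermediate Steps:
A(g) = -10
t = 19066 (t = -10 - 1*(-19076) = -10 + 19076 = 19066)
t/9064 = 19066/9064 = 19066*(1/9064) = 9533/4532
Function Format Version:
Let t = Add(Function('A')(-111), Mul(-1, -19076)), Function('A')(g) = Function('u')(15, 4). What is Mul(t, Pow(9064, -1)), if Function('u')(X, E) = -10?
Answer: Rational(9533, 4532) ≈ 2.1035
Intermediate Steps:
Function('A')(g) = -10
t = 19066 (t = Add(-10, Mul(-1, -19076)) = Add(-10, 19076) = 19066)
Mul(t, Pow(9064, -1)) = Mul(19066, Pow(9064, -1)) = Mul(19066, Rational(1, 9064)) = Rational(9533, 4532)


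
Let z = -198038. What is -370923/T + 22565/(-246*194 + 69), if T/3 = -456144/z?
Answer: -2287984981235/42622632 ≈ -53680.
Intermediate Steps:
T = 684216/99019 (T = 3*(-456144/(-198038)) = 3*(-456144*(-1/198038)) = 3*(228072/99019) = 684216/99019 ≈ 6.9099)
-370923/T + 22565/(-246*194 + 69) = -370923/684216/99019 + 22565/(-246*194 + 69) = -370923*99019/684216 + 22565/(-47724 + 69) = -720165187/13416 + 22565/(-47655) = -720165187/13416 + 22565*(-1/47655) = -720165187/13416 - 4513/9531 = -2287984981235/42622632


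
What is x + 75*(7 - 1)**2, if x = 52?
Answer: 2752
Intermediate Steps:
x + 75*(7 - 1)**2 = 52 + 75*(7 - 1)**2 = 52 + 75*6**2 = 52 + 75*36 = 52 + 2700 = 2752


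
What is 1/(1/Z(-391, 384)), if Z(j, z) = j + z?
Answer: -7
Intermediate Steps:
1/(1/Z(-391, 384)) = 1/(1/(-391 + 384)) = 1/(1/(-7)) = 1/(-⅐) = -7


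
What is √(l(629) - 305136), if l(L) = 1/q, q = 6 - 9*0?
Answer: 17*I*√38010/6 ≈ 552.39*I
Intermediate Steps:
q = 6 (q = 6 + 0 = 6)
l(L) = ⅙ (l(L) = 1/6 = ⅙)
√(l(629) - 305136) = √(⅙ - 305136) = √(-1830815/6) = 17*I*√38010/6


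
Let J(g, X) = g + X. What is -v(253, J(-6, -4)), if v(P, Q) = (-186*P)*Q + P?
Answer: -470833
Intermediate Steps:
J(g, X) = X + g
v(P, Q) = P - 186*P*Q (v(P, Q) = -186*P*Q + P = P - 186*P*Q)
-v(253, J(-6, -4)) = -253*(1 - 186*(-4 - 6)) = -253*(1 - 186*(-10)) = -253*(1 + 1860) = -253*1861 = -1*470833 = -470833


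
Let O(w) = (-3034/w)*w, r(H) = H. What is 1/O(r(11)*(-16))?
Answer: -1/3034 ≈ -0.00032960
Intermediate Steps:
O(w) = -3034
1/O(r(11)*(-16)) = 1/(-3034) = -1/3034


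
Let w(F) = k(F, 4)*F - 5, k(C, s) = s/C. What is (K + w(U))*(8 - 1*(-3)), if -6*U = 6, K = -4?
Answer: -55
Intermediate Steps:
U = -1 (U = -1/6*6 = -1)
w(F) = -1 (w(F) = (4/F)*F - 5 = 4 - 5 = -1)
(K + w(U))*(8 - 1*(-3)) = (-4 - 1)*(8 - 1*(-3)) = -5*(8 + 3) = -5*11 = -55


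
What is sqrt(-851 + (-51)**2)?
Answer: 5*sqrt(70) ≈ 41.833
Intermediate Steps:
sqrt(-851 + (-51)**2) = sqrt(-851 + 2601) = sqrt(1750) = 5*sqrt(70)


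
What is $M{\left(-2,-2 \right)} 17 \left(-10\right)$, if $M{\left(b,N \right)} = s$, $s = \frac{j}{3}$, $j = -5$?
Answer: $\frac{850}{3} \approx 283.33$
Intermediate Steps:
$s = - \frac{5}{3} \approx -1.6667$
$M{\left(b,N \right)} = - \frac{5}{3}$
$M{\left(-2,-2 \right)} 17 \left(-10\right) = \left(- \frac{5}{3}\right) 17 \left(-10\right) = \left(- \frac{85}{3}\right) \left(-10\right) = \frac{850}{3}$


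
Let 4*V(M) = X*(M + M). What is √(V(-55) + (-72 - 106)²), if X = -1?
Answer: 27*√174/2 ≈ 178.08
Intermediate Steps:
V(M) = -M/2 (V(M) = (-(M + M))/4 = (-2*M)/4 = -M/2)
√(V(-55) + (-72 - 106)²) = √(-½*(-55) + (-72 - 106)²) = √(55/2 + (-178)²) = √(55/2 + 31684) = √(63423/2) = 27*√174/2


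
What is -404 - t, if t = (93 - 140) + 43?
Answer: -400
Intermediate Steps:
t = -4 (t = -47 + 43 = -4)
-404 - t = -404 - 1*(-4) = -404 + 4 = -400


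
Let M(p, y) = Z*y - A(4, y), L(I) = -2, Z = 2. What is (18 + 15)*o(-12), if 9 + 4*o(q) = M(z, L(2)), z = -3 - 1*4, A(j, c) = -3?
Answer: -165/2 ≈ -82.500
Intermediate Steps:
z = -7 (z = -3 - 4 = -7)
M(p, y) = 3 + 2*y (M(p, y) = 2*y - 1*(-3) = 2*y + 3 = 3 + 2*y)
o(q) = -5/2 (o(q) = -9/4 + (3 + 2*(-2))/4 = -9/4 + (3 - 4)/4 = -9/4 + (¼)*(-1) = -9/4 - ¼ = -5/2)
(18 + 15)*o(-12) = (18 + 15)*(-5/2) = 33*(-5/2) = -165/2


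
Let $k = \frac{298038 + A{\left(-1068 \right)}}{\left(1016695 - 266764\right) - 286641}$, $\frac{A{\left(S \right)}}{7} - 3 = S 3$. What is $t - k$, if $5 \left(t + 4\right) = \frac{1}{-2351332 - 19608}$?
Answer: $- \frac{841205971033}{183072132100} \approx -4.5949$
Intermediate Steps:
$A{\left(S \right)} = 21 + 21 S$ ($A{\left(S \right)} = 21 + 7 S 3 = 21 + 7 \cdot 3 S = 21 + 21 S$)
$k = \frac{91877}{154430}$ ($k = \frac{298038 + \left(21 + 21 \left(-1068\right)\right)}{\left(1016695 - 266764\right) - 286641} = \frac{298038 + \left(21 - 22428\right)}{\left(1016695 - 266764\right) - 286641} = \frac{298038 - 22407}{749931 - 286641} = \frac{275631}{463290} = 275631 \cdot \frac{1}{463290} = \frac{91877}{154430} \approx 0.59494$)
$t = - \frac{47418801}{11854700}$ ($t = -4 + \frac{1}{5 \left(-2351332 - 19608\right)} = -4 + \frac{1}{5 \left(-2370940\right)} = -4 + \frac{1}{5} \left(- \frac{1}{2370940}\right) = -4 - \frac{1}{11854700} = - \frac{47418801}{11854700} \approx -4.0$)
$t - k = - \frac{47418801}{11854700} - \frac{91877}{154430} = - \frac{841205971033}{183072132100}$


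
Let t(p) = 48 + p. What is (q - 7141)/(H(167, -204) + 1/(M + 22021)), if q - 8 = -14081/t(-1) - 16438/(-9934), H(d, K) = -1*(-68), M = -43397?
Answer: -1278687074944/11701164227 ≈ -109.28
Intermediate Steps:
H(d, K) = 68
q = -67686442/233449 (q = 8 + (-14081/(48 - 1) - 16438/(-9934)) = 8 + (-14081/47 - 16438*(-1/9934)) = 8 + (-14081*1/47 + 8219/4967) = 8 + (-14081/47 + 8219/4967) = 8 - 69554034/233449 = -67686442/233449 ≈ -289.94)
(q - 7141)/(H(167, -204) + 1/(M + 22021)) = (-67686442/233449 - 7141)/(68 + 1/(-43397 + 22021)) = -1734745751/(233449*(68 + 1/(-21376))) = -1734745751/(233449*(68 - 1/21376)) = -1734745751/(233449*1453567/21376) = -1734745751/233449*21376/1453567 = -1278687074944/11701164227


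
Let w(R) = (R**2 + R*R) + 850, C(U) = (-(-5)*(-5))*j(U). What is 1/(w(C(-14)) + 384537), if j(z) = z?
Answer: 1/630387 ≈ 1.5863e-6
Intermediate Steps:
C(U) = -25*U (C(U) = (-(-5)*(-5))*U = (-5*5)*U = -25*U)
w(R) = 850 + 2*R**2 (w(R) = (R**2 + R**2) + 850 = 2*R**2 + 850 = 850 + 2*R**2)
1/(w(C(-14)) + 384537) = 1/((850 + 2*(-25*(-14))**2) + 384537) = 1/((850 + 2*350**2) + 384537) = 1/((850 + 2*122500) + 384537) = 1/((850 + 245000) + 384537) = 1/(245850 + 384537) = 1/630387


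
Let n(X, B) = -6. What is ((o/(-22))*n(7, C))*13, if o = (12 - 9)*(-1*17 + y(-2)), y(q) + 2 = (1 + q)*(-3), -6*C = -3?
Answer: -1872/11 ≈ -170.18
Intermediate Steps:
C = ½ (C = -⅙*(-3) = ½ ≈ 0.50000)
y(q) = -5 - 3*q (y(q) = -2 + (1 + q)*(-3) = -2 + (-3 - 3*q) = -5 - 3*q)
o = -48 (o = (12 - 9)*(-1*17 + (-5 - 3*(-2))) = 3*(-17 + (-5 + 6)) = 3*(-17 + 1) = 3*(-16) = -48)
((o/(-22))*n(7, C))*13 = (-48/(-22)*(-6))*13 = (-48*(-1/22)*(-6))*13 = ((24/11)*(-6))*13 = -144/11*13 = -1872/11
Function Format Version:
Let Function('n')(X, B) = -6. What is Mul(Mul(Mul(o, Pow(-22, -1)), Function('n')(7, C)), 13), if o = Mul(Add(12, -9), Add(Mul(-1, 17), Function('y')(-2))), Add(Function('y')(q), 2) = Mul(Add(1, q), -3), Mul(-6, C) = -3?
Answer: Rational(-1872, 11) ≈ -170.18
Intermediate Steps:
C = Rational(1, 2) (C = Mul(Rational(-1, 6), -3) = Rational(1, 2) ≈ 0.50000)
Function('y')(q) = Add(-5, Mul(-3, q)) (Function('y')(q) = Add(-2, Mul(Add(1, q), -3)) = Add(-2, Add(-3, Mul(-3, q))) = Add(-5, Mul(-3, q)))
o = -48 (o = Mul(Add(12, -9), Add(Mul(-1, 17), Add(-5, Mul(-3, -2)))) = Mul(3, Add(-17, Add(-5, 6))) = Mul(3, Add(-17, 1)) = Mul(3, -16) = -48)
Mul(Mul(Mul(o, Pow(-22, -1)), Function('n')(7, C)), 13) = Mul(Mul(Mul(-48, Pow(-22, -1)), -6), 13) = Mul(Mul(Mul(-48, Rational(-1, 22)), -6), 13) = Mul(Mul(Rational(24, 11), -6), 13) = Mul(Rational(-144, 11), 13) = Rational(-1872, 11)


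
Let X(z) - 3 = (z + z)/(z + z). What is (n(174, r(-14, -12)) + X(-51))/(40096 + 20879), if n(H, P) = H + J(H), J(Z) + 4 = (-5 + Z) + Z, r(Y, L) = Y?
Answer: 517/60975 ≈ 0.0084789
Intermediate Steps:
J(Z) = -9 + 2*Z (J(Z) = -4 + ((-5 + Z) + Z) = -4 + (-5 + 2*Z) = -9 + 2*Z)
n(H, P) = -9 + 3*H (n(H, P) = H + (-9 + 2*H) = -9 + 3*H)
X(z) = 4 (X(z) = 3 + (z + z)/(z + z) = 3 + (2*z)/((2*z)) = 3 + (2*z)*(1/(2*z)) = 3 + 1 = 4)
(n(174, r(-14, -12)) + X(-51))/(40096 + 20879) = ((-9 + 3*174) + 4)/(40096 + 20879) = ((-9 + 522) + 4)/60975 = (513 + 4)*(1/60975) = 517*(1/60975) = 517/60975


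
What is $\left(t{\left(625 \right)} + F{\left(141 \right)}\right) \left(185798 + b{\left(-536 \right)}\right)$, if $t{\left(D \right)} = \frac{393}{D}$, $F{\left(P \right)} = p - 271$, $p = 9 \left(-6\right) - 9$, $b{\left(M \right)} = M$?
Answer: $- \frac{38600634534}{625} \approx -6.1761 \cdot 10^{7}$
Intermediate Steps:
$p = -63$ ($p = -54 - 9 = -63$)
$F{\left(P \right)} = -334$ ($F{\left(P \right)} = -63 - 271 = -334$)
$\left(t{\left(625 \right)} + F{\left(141 \right)}\right) \left(185798 + b{\left(-536 \right)}\right) = \left(\frac{393}{625} - 334\right) \left(185798 - 536\right) = \left(393 \cdot \frac{1}{625} - 334\right) 185262 = \left(\frac{393}{625} - 334\right) 185262 = \left(- \frac{208357}{625}\right) 185262 = - \frac{38600634534}{625}$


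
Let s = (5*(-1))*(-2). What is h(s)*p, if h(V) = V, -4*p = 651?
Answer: -3255/2 ≈ -1627.5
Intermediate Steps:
s = 10 (s = -5*(-2) = 10)
p = -651/4 (p = -¼*651 = -651/4 ≈ -162.75)
h(s)*p = 10*(-651/4) = -3255/2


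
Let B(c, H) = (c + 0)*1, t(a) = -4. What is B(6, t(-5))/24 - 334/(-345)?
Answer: 1681/1380 ≈ 1.2181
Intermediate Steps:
B(c, H) = c (B(c, H) = c*1 = c)
B(6, t(-5))/24 - 334/(-345) = 6/24 - 334/(-345) = 6*(1/24) - 334*(-1/345) = ¼ + 334/345 = 1681/1380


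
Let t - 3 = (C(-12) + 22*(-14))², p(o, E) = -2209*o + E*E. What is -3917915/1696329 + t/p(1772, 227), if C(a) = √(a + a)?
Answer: -15295081433732/6552611891451 + 1232*I*√6/3862819 ≈ -2.3342 + 0.00078124*I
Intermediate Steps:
C(a) = √2*√a (C(a) = √(2*a) = √2*√a)
p(o, E) = E² - 2209*o (p(o, E) = -2209*o + E² = E² - 2209*o)
t = 3 + (-308 + 2*I*√6)² (t = 3 + (√2*√(-12) + 22*(-14))² = 3 + (√2*(2*I*√3) - 308)² = 3 + (2*I*√6 - 308)² = 3 + (-308 + 2*I*√6)² ≈ 94843.0 - 3017.8*I)
-3917915/1696329 + t/p(1772, 227) = -3917915/1696329 + (94843 - 1232*I*√6)/(227² - 2209*1772) = -3917915*1/1696329 + (94843 - 1232*I*√6)/(51529 - 3914348) = -3917915/1696329 + (94843 - 1232*I*√6)/(-3862819) = -3917915/1696329 + (94843 - 1232*I*√6)*(-1/3862819) = -3917915/1696329 + (-94843/3862819 + 1232*I*√6/3862819) = -15295081433732/6552611891451 + 1232*I*√6/3862819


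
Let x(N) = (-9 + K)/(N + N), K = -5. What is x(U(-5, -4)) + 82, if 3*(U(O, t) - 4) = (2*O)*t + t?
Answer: 1305/16 ≈ 81.563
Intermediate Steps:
U(O, t) = 4 + t/3 + 2*O*t/3 (U(O, t) = 4 + ((2*O)*t + t)/3 = 4 + (2*O*t + t)/3 = 4 + (t + 2*O*t)/3 = 4 + (t/3 + 2*O*t/3) = 4 + t/3 + 2*O*t/3)
x(N) = -7/N (x(N) = (-9 - 5)/(N + N) = -14*1/(2*N) = -7/N)
x(U(-5, -4)) + 82 = -7/(4 + (1/3)*(-4) + (2/3)*(-5)*(-4)) + 82 = -7/(4 - 4/3 + 40/3) + 82 = -7/16 + 82 = 1305/16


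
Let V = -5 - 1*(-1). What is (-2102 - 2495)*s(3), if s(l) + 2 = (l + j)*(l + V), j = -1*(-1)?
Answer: 27582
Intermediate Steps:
V = -4 (V = -5 + 1 = -4)
j = 1
s(l) = -2 + (1 + l)*(-4 + l) (s(l) = -2 + (l + 1)*(l - 4) = -2 + (1 + l)*(-4 + l))
(-2102 - 2495)*s(3) = (-2102 - 2495)*(-6 + 3² - 3*3) = -4597*(-6 + 9 - 9) = -4597*(-6) = 27582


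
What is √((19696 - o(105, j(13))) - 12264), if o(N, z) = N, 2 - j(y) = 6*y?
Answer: √7327 ≈ 85.598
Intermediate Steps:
j(y) = 2 - 6*y
√((19696 - o(105, j(13))) - 12264) = √((19696 - 1*105) - 12264) = √((19696 - 105) - 12264) = √(19591 - 12264) = √7327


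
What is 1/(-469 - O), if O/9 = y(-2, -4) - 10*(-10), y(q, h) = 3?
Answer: -1/1396 ≈ -0.00071633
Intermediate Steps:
O = 927 (O = 9*(3 - 10*(-10)) = 9*(3 + 100) = 9*103 = 927)
1/(-469 - O) = 1/(-469 - 1*927) = 1/(-469 - 927) = 1/(-1396) = -1/1396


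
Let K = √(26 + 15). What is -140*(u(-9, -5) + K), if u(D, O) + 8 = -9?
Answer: 2380 - 140*√41 ≈ 1483.6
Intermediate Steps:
K = √41 ≈ 6.4031
u(D, O) = -17 (u(D, O) = -8 - 9 = -17)
-140*(u(-9, -5) + K) = -140*(-17 + √41) = 2380 - 140*√41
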